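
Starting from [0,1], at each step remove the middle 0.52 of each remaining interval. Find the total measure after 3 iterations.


Step 1: At each step, fraction remaining = 1 - 0.52 = 0.48
Step 2: After 3 steps, measure = (0.48)^3
Step 3: Computing the power step by step:
  After step 1: 0.48
  After step 2: 0.2304
  After step 3: 0.110592
Result = 0.110592


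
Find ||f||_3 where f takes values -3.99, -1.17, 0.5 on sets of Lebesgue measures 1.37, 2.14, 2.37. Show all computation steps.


Step 1: Compute |f_i|^3 for each value:
  |-3.99|^3 = 63.521199
  |-1.17|^3 = 1.601613
  |0.5|^3 = 0.125
Step 2: Multiply by measures and sum:
  63.521199 * 1.37 = 87.024043
  1.601613 * 2.14 = 3.427452
  0.125 * 2.37 = 0.29625
Sum = 87.024043 + 3.427452 + 0.29625 = 90.747744
Step 3: Take the p-th root:
||f||_3 = (90.747744)^(1/3) = 4.493781


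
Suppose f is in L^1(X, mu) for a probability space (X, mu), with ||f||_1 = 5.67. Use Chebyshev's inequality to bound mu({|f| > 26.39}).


Chebyshev/Markov inequality: mu(|f| > eps) <= (||f||_p / eps)^p
Step 1: ||f||_1 / eps = 5.67 / 26.39 = 0.214854
Step 2: Raise to power p = 1:
  (0.214854)^1 = 0.214854
Step 3: Therefore mu(|f| > 26.39) <= 0.214854


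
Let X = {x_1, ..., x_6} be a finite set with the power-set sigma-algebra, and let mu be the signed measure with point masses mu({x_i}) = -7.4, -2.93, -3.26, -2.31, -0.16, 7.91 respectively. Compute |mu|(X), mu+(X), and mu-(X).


Step 1: Every measurable set is a union of atoms (the cells / points), so a Hahn decomposition is
  obtained by grouping atoms by sign: P = union of atoms with mu > 0, N = union of the remaining atoms.
  Atoms in P (indices): 6;  atoms in N (indices): 1, 2, 3, 4, 5
  Positive values: 7.91
  Negative values: -7.4, -2.93, -3.26, -2.31, -0.16
Step 2: mu+(X) = mu(P) = sum of positive atom values = 7.91
Step 3: mu-(X) = -mu(N) = sum of |negative atom values| = 16.06
Step 4: |mu|(X) = mu+(X) + mu-(X) = 7.91 + 16.06 = 23.97


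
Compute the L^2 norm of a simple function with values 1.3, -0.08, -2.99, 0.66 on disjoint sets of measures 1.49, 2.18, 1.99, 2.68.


Step 1: Compute |f_i|^2 for each value:
  |1.3|^2 = 1.69
  |-0.08|^2 = 0.0064
  |-2.99|^2 = 8.9401
  |0.66|^2 = 0.4356
Step 2: Multiply by measures and sum:
  1.69 * 1.49 = 2.5181
  0.0064 * 2.18 = 0.013952
  8.9401 * 1.99 = 17.790799
  0.4356 * 2.68 = 1.167408
Sum = 2.5181 + 0.013952 + 17.790799 + 1.167408 = 21.490259
Step 3: Take the p-th root:
||f||_2 = (21.490259)^(1/2) = 4.635759


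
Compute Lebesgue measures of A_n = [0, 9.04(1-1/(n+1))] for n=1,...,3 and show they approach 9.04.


By continuity of measure from below: if A_n increases to A, then m(A_n) -> m(A).
Here A = [0, 9.04], so m(A) = 9.04
Step 1: a_1 = 9.04*(1 - 1/2) = 4.52, m(A_1) = 4.52
Step 2: a_2 = 9.04*(1 - 1/3) = 6.0267, m(A_2) = 6.0267
Step 3: a_3 = 9.04*(1 - 1/4) = 6.78, m(A_3) = 6.78
Limit: m(A_n) -> m([0,9.04]) = 9.04


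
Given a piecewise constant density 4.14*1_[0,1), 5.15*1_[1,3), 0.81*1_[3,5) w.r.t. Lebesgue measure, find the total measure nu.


Integrate each piece of the Radon-Nikodym derivative:
Step 1: integral_0^1 4.14 dx = 4.14*(1-0) = 4.14*1 = 4.14
Step 2: integral_1^3 5.15 dx = 5.15*(3-1) = 5.15*2 = 10.3
Step 3: integral_3^5 0.81 dx = 0.81*(5-3) = 0.81*2 = 1.62
Total: 4.14 + 10.3 + 1.62 = 16.06


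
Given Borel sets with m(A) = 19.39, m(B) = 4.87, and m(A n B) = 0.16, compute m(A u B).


By inclusion-exclusion: m(A u B) = m(A) + m(B) - m(A n B)
= 19.39 + 4.87 - 0.16
= 24.1


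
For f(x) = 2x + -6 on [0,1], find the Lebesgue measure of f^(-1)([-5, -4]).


f^(-1)([-5, -4]) = {x : -5 <= 2x + -6 <= -4}
Solving: (-5 - -6)/2 <= x <= (-4 - -6)/2
= [0.5, 1]
Intersecting with [0,1]: [0.5, 1]
Measure = 1 - 0.5 = 0.5


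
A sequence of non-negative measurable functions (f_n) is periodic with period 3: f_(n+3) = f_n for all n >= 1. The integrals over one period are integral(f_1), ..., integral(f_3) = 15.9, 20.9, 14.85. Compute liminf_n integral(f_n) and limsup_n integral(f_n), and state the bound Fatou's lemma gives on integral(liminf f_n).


The sequence (integral(f_n)) is periodic with period 3, repeating the values 15.9, 20.9, 14.85 indefinitely.
Step 1: For a periodic sequence, every tail (a_m, a_(m+1), ...) contains all 3 period values infinitely often.
Step 2: Hence inf of every tail = min of the period values = min(15.9, 20.9, 14.85) = 14.85.
        liminf_n integral(f_n) = sup over m of (inf of tail from m) = 14.85.
Step 3: Similarly sup of every tail = max of the period values = 20.9.
        limsup_n integral(f_n) = 20.9.
Step 4: Fatou's lemma: integral(liminf_n f_n) <= liminf_n integral(f_n) = 14.85.
        So the integral of the pointwise liminf is at most 14.85.


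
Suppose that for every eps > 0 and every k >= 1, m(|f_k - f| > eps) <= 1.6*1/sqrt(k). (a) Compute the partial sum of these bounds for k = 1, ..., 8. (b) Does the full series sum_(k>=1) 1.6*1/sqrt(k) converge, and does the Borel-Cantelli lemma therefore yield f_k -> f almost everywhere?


Step 1: List the terms 1.6*1/sqrt(k) for k = 1 to 8:
  k=1: 1.6
  k=2: 1.131371
  k=3: 0.92376
  k=4: 0.8
  k=5: 0.715542
  k=6: 0.653197
  k=7: 0.604743
  k=8: 0.565685
Step 2: Partial sum = 1.6 + 1.131371 + 0.92376 + 0.8 + 0.715542 + 0.653197 + 0.604743 + 0.565685
     = 6.994299
Step 3: The full series sum_(k>=1) 1.6*1/sqrt(k) diverges (p-series with p = 1/2 <= 1; a nonzero constant multiple of a divergent series diverges).
Step 4: The (first) Borel-Cantelli lemma requires a summable sequence of measures, so it does not apply here;
        from this bound alone no conclusion about a.e. convergence can be drawn (convergence in measure still
        gives an a.e.-convergent subsequence, but not a.e. convergence of the whole sequence).
Conclusion: series diverges; Borel-Cantelli is inconclusive about a.e. convergence of f_k.


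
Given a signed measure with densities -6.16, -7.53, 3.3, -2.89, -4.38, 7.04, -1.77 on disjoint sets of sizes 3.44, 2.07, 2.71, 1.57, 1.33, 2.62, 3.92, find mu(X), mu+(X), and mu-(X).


Step 1: Compute signed measure on each set:
  Set 1: -6.16 * 3.44 = -21.1904
  Set 2: -7.53 * 2.07 = -15.5871
  Set 3: 3.3 * 2.71 = 8.943
  Set 4: -2.89 * 1.57 = -4.5373
  Set 5: -4.38 * 1.33 = -5.8254
  Set 6: 7.04 * 2.62 = 18.4448
  Set 7: -1.77 * 3.92 = -6.9384
Step 2: Total signed measure = (-21.1904) + (-15.5871) + (8.943) + (-4.5373) + (-5.8254) + (18.4448) + (-6.9384)
     = -26.6908
Step 3: Positive part mu+(X) = sum of positive contributions = 27.3878
Step 4: Negative part mu-(X) = |sum of negative contributions| = 54.0786


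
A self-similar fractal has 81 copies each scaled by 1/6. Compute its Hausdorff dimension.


For a self-similar set with N copies scaled by 1/r:
dim_H = log(N)/log(r) = log(81)/log(6)
= 4.394449/1.791759
= 2.452589


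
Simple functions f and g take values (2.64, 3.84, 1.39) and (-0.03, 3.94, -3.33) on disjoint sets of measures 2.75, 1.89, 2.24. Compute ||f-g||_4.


Step 1: Compute differences f_i - g_i:
  2.64 - -0.03 = 2.67
  3.84 - 3.94 = -0.1
  1.39 - -3.33 = 4.72
Step 2: Compute |diff|^4 * measure for each set:
  |2.67|^4 * 2.75 = 50.821215 * 2.75 = 139.758342
  |-0.1|^4 * 1.89 = 1.000000e-04 * 1.89 = 1.890000e-04
  |4.72|^4 * 2.24 = 496.327107 * 2.24 = 1111.772719
Step 3: Sum = 1251.53125
Step 4: ||f-g||_4 = (1251.53125)^(1/4) = 5.947856


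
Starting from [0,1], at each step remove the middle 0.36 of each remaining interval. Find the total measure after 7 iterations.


Step 1: At each step, fraction remaining = 1 - 0.36 = 0.64
Step 2: After 7 steps, measure = (0.64)^7
Result = 0.04398


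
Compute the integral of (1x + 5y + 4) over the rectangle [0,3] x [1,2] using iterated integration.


By Fubini, integrate in x first, then y.
Step 1: Fix y, integrate over x in [0,3]:
  integral(1x + 5y + 4, x=0..3)
  = 1*(3^2 - 0^2)/2 + (5y + 4)*(3 - 0)
  = 4.5 + (5y + 4)*3
  = 4.5 + 15y + 12
  = 16.5 + 15y
Step 2: Integrate over y in [1,2]:
  integral(16.5 + 15y, y=1..2)
  = 16.5*1 + 15*(2^2 - 1^2)/2
  = 16.5 + 22.5
  = 39


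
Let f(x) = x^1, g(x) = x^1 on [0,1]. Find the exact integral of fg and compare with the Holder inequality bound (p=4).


Step 1: Exact integral of f*g = integral(x^2, 0, 1) = 1/3
     = 0.333333
Step 2: Holder bound with p=4, q=1.333333:
  ||f||_p = (integral x^4 dx)^(1/4) = (1/5)^(1/4) = 0.66874
  ||g||_q = (integral x^1.333333 dx)^(1/1.333333) = (1/2.333333)^(1/1.333333) = 0.529685
Step 3: Holder bound = ||f||_p * ||g||_q = 0.66874 * 0.529685 = 0.354221
Verification: 0.333333 <= 0.354221 (Holder holds)


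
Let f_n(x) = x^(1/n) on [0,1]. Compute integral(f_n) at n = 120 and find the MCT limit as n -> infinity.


At n = 120: f_120(x) = x^(1/120).
Step 1: integral(x^(1/120), 0, 1) = [x^(1/120+1) / (1/120+1)] from 0 to 1
     = 1 / (1/120 + 1) = 1 / ((120+1)/120) = 120/(120+1)
     = 120/121 = 0.991736
Step 2: As n -> infinity, f_n(x) = x^(1/n) -> 1 for x in (0,1], and f_n is increasing in n.
By MCT, lim_n integral(f_n) = integral(lim_n f_n) = integral(1, 0, 1) = 1.
Step 3: Verify convergence: 120/121 = 0.991736 -> 1


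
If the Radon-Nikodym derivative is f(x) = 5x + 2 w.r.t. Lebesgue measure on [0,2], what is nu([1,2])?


nu(A) = integral_A (dnu/dmu) dmu = integral_1^2 (5x + 2) dx
Step 1: Antiderivative F(x) = (5/2)x^2 + 2x
Step 2: F(2) = (5/2)*2^2 + 2*2 = 10 + 4 = 14
Step 3: F(1) = (5/2)*1^2 + 2*1 = 2.5 + 2 = 4.5
Step 4: nu([1,2]) = F(2) - F(1) = 14 - 4.5 = 9.5


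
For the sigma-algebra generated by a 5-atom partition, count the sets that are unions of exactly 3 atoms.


Each element of F is a union of some subset of the 5 atoms.
Elements that are unions of exactly 3 atoms correspond to 3-element subsets of the 5 atoms.
Count = C(5, 3) = 5! / (3! * 2!) = 10.


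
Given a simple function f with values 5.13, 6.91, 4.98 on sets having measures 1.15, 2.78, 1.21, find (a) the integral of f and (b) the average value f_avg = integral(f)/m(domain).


Step 1: Integral = sum(value_i * measure_i)
= 5.13*1.15 + 6.91*2.78 + 4.98*1.21
= 5.8995 + 19.2098 + 6.0258
= 31.1351
Step 2: Total measure of domain = 1.15 + 2.78 + 1.21 = 5.14
Step 3: Average value = 31.1351 / 5.14 = 6.057412


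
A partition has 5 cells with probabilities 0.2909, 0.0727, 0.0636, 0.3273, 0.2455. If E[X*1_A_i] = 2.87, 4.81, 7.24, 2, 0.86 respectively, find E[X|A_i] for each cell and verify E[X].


For each cell A_i: E[X|A_i] = E[X*1_A_i] / P(A_i)
Step 1: E[X|A_1] = 2.87 / 0.2909 = 9.865933
Step 2: E[X|A_2] = 4.81 / 0.0727 = 66.162311
Step 3: E[X|A_3] = 7.24 / 0.0636 = 113.836478
Step 4: E[X|A_4] = 2 / 0.3273 = 6.110602
Step 5: E[X|A_5] = 0.86 / 0.2455 = 3.503055
Verification: E[X] = sum E[X*1_A_i] = 2.87 + 4.81 + 7.24 + 2 + 0.86 = 17.78


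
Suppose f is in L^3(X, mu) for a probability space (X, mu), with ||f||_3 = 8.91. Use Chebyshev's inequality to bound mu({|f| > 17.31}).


Chebyshev/Markov inequality: mu(|f| > eps) <= (||f||_p / eps)^p
Step 1: ||f||_3 / eps = 8.91 / 17.31 = 0.514731
Step 2: Raise to power p = 3:
  (0.514731)^3 = 0.136377
Step 3: Therefore mu(|f| > 17.31) <= 0.136377


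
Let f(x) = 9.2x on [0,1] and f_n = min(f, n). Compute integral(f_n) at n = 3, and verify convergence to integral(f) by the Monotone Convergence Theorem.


f(x) = 9.2x on [0,1]; f_n(x) = min(9.2x, n). At n = 3:
Step 1: f(x) reaches 3 at x = 3/9.2 = 0.326087
Step 2: integral(f_3) = integral(9.2x, 0, 0.326087) + integral(3, 0.326087, 1)
       = 9.2*0.326087^2/2 + 3*(1 - 0.326087)
       = 0.48913 + 2.021739
       = 2.51087
Step 3: As n -> infinity, f_n increases to f, so by MCT integral(f_n) -> integral(f) = 9.2/2 = 4.6.
Convergence: integral(f_3) = 2.51087 -> 4.6 as n -> infinity


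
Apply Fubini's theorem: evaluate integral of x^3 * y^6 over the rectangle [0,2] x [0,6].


By Fubini's theorem, the double integral factors as a product of single integrals:
Step 1: integral_0^2 x^3 dx = [x^4/4] from 0 to 2
     = 2^4/4 = 4
Step 2: integral_0^6 y^6 dy = [y^7/7] from 0 to 6
     = 6^7/7 = 39990.857143
Step 3: Double integral = 4 * 39990.857143 = 159963.428571


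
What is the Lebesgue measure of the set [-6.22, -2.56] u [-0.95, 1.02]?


For pairwise disjoint intervals, m(union) = sum of lengths.
= (-2.56 - -6.22) + (1.02 - -0.95)
= 3.66 + 1.97
= 5.63


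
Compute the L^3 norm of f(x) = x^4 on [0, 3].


Step 1: ||f||_3 = (integral_0^3 |x^4|^3 dx)^(1/3)
     = (integral_0^3 x^12 dx)^(1/3)
Step 2: integral_0^3 x^12 dx = [x^13/(13)] from 0 to 3 = 3^13/13
     = 1594323/13 = 122640.230769
Step 3: ||f||_3 = (122640.230769)^(1/3) = 49.683363


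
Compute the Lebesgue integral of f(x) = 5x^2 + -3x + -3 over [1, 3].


The Lebesgue integral of a Riemann-integrable function agrees with the Riemann integral.
Antiderivative F(x) = (5/3)x^3 + (-3/2)x^2 + -3x
F(3) = (5/3)*3^3 + (-3/2)*3^2 + -3*3
     = (5/3)*27 + (-3/2)*9 + -3*3
     = 45 + -13.5 + -9
     = 22.5
F(1) = -2.833333
Integral = F(3) - F(1) = 22.5 - -2.833333 = 25.333333


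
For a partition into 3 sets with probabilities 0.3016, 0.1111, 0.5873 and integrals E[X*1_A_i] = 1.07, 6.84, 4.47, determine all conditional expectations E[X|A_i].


For each cell A_i: E[X|A_i] = E[X*1_A_i] / P(A_i)
Step 1: E[X|A_1] = 1.07 / 0.3016 = 3.547745
Step 2: E[X|A_2] = 6.84 / 0.1111 = 61.566157
Step 3: E[X|A_3] = 4.47 / 0.5873 = 7.611102
Verification: E[X] = sum E[X*1_A_i] = 1.07 + 6.84 + 4.47 = 12.38


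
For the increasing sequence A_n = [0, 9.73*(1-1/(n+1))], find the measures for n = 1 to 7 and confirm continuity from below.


By continuity of measure from below: if A_n increases to A, then m(A_n) -> m(A).
Here A = [0, 9.73], so m(A) = 9.73
Step 1: a_1 = 9.73*(1 - 1/2) = 4.865, m(A_1) = 4.865
Step 2: a_2 = 9.73*(1 - 1/3) = 6.4867, m(A_2) = 6.4867
Step 3: a_3 = 9.73*(1 - 1/4) = 7.2975, m(A_3) = 7.2975
Step 4: a_4 = 9.73*(1 - 1/5) = 7.784, m(A_4) = 7.784
Step 5: a_5 = 9.73*(1 - 1/6) = 8.1083, m(A_5) = 8.1083
Step 6: a_6 = 9.73*(1 - 1/7) = 8.34, m(A_6) = 8.34
Step 7: a_7 = 9.73*(1 - 1/8) = 8.5137, m(A_7) = 8.5137
Limit: m(A_n) -> m([0,9.73]) = 9.73


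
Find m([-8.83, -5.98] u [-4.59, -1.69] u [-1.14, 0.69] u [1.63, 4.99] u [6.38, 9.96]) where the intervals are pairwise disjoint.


For pairwise disjoint intervals, m(union) = sum of lengths.
= (-5.98 - -8.83) + (-1.69 - -4.59) + (0.69 - -1.14) + (4.99 - 1.63) + (9.96 - 6.38)
= 2.85 + 2.9 + 1.83 + 3.36 + 3.58
= 14.52


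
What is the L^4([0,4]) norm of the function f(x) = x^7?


Step 1: ||f||_4 = (integral_0^4 |x^7|^4 dx)^(1/4)
     = (integral_0^4 x^28 dx)^(1/4)
Step 2: integral_0^4 x^28 dx = [x^29/(29)] from 0 to 4 = 4^29/29
     = 288230376151711744/29 = 9.938978e+15
Step 3: ||f||_4 = (9.938978e+15)^(1/4) = 9984.709588


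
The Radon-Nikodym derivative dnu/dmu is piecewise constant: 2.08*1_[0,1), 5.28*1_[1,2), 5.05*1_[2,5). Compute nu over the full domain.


Integrate each piece of the Radon-Nikodym derivative:
Step 1: integral_0^1 2.08 dx = 2.08*(1-0) = 2.08*1 = 2.08
Step 2: integral_1^2 5.28 dx = 5.28*(2-1) = 5.28*1 = 5.28
Step 3: integral_2^5 5.05 dx = 5.05*(5-2) = 5.05*3 = 15.15
Total: 2.08 + 5.28 + 15.15 = 22.51


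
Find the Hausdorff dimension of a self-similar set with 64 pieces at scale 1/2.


For a self-similar set with N copies scaled by 1/r:
dim_H = log(N)/log(r) = log(64)/log(2)
= 4.158883/0.693147
= 6


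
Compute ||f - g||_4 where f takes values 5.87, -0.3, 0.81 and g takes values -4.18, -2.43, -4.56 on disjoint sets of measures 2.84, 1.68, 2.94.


Step 1: Compute differences f_i - g_i:
  5.87 - -4.18 = 10.05
  -0.3 - -2.43 = 2.13
  0.81 - -4.56 = 5.37
Step 2: Compute |diff|^4 * measure for each set:
  |10.05|^4 * 2.84 = 10201.505006 * 2.84 = 28972.274218
  |2.13|^4 * 1.68 = 20.583462 * 1.68 = 34.580216
  |5.37|^4 * 2.94 = 831.566802 * 2.94 = 2444.806397
Step 3: Sum = 31451.66083
Step 4: ||f-g||_4 = (31451.66083)^(1/4) = 13.317138


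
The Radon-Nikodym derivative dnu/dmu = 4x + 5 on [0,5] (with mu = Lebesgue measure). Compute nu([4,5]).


nu(A) = integral_A (dnu/dmu) dmu = integral_4^5 (4x + 5) dx
Step 1: Antiderivative F(x) = (4/2)x^2 + 5x
Step 2: F(5) = (4/2)*5^2 + 5*5 = 50 + 25 = 75
Step 3: F(4) = (4/2)*4^2 + 5*4 = 32 + 20 = 52
Step 4: nu([4,5]) = F(5) - F(4) = 75 - 52 = 23


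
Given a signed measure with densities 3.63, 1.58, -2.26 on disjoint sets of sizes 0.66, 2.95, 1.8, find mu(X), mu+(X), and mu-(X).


Step 1: Compute signed measure on each set:
  Set 1: 3.63 * 0.66 = 2.3958
  Set 2: 1.58 * 2.95 = 4.661
  Set 3: -2.26 * 1.8 = -4.068
Step 2: Total signed measure = (2.3958) + (4.661) + (-4.068)
     = 2.9888
Step 3: Positive part mu+(X) = sum of positive contributions = 7.0568
Step 4: Negative part mu-(X) = |sum of negative contributions| = 4.068


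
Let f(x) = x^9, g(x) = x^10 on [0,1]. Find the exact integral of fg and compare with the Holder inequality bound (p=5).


Step 1: Exact integral of f*g = integral(x^19, 0, 1) = 1/20
     = 0.05
Step 2: Holder bound with p=5, q=1.25:
  ||f||_p = (integral x^45 dx)^(1/5) = (1/46)^(1/5) = 0.464995
  ||g||_q = (integral x^12.5 dx)^(1/1.25) = (1/13.5)^(1/1.25) = 0.124662
Step 3: Holder bound = ||f||_p * ||g||_q = 0.464995 * 0.124662 = 0.057967
Verification: 0.05 <= 0.057967 (Holder holds)


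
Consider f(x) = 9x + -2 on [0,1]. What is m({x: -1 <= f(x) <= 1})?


f^(-1)([-1, 1]) = {x : -1 <= 9x + -2 <= 1}
Solving: (-1 - -2)/9 <= x <= (1 - -2)/9
= [0.111111, 0.333333]
Intersecting with [0,1]: [0.111111, 0.333333]
Measure = 0.333333 - 0.111111 = 0.222222


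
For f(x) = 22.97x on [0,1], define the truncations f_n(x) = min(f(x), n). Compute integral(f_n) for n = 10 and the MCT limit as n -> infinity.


f(x) = 22.97x on [0,1]; f_n(x) = min(22.97x, n). At n = 10:
Step 1: f(x) reaches 10 at x = 10/22.97 = 0.43535
Step 2: integral(f_10) = integral(22.97x, 0, 0.43535) + integral(10, 0.43535, 1)
       = 22.97*0.43535^2/2 + 10*(1 - 0.43535)
       = 2.176752 + 5.646495
       = 7.823248
Step 3: As n -> infinity, f_n increases to f, so by MCT integral(f_n) -> integral(f) = 22.97/2 = 11.485.
Convergence: integral(f_10) = 7.823248 -> 11.485 as n -> infinity


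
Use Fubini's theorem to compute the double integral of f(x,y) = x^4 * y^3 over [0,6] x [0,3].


By Fubini's theorem, the double integral factors as a product of single integrals:
Step 1: integral_0^6 x^4 dx = [x^5/5] from 0 to 6
     = 6^5/5 = 1555.2
Step 2: integral_0^3 y^3 dy = [y^4/4] from 0 to 3
     = 3^4/4 = 20.25
Step 3: Double integral = 1555.2 * 20.25 = 31492.8


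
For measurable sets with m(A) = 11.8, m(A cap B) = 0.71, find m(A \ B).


m(A \ B) = m(A) - m(A n B)
= 11.8 - 0.71
= 11.09


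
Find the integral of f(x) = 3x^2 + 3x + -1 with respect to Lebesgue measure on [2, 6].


The Lebesgue integral of a Riemann-integrable function agrees with the Riemann integral.
Antiderivative F(x) = (3/3)x^3 + (3/2)x^2 + -1x
F(6) = (3/3)*6^3 + (3/2)*6^2 + -1*6
     = (3/3)*216 + (3/2)*36 + -1*6
     = 216 + 54 + -6
     = 264
F(2) = 12
Integral = F(6) - F(2) = 264 - 12 = 252


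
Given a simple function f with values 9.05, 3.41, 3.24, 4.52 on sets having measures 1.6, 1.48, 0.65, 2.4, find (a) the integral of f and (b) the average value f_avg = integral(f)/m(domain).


Step 1: Integral = sum(value_i * measure_i)
= 9.05*1.6 + 3.41*1.48 + 3.24*0.65 + 4.52*2.4
= 14.48 + 5.0468 + 2.106 + 10.848
= 32.4808
Step 2: Total measure of domain = 1.6 + 1.48 + 0.65 + 2.4 = 6.13
Step 3: Average value = 32.4808 / 6.13 = 5.298662


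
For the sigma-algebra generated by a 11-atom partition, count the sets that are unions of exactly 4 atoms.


Each element of F is a union of some subset of the 11 atoms.
Elements that are unions of exactly 4 atoms correspond to 4-element subsets of the 11 atoms.
Count = C(11, 4) = 11! / (4! * 7!) = 330.


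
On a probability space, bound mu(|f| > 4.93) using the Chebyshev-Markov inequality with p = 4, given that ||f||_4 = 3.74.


Chebyshev/Markov inequality: mu(|f| > eps) <= (||f||_p / eps)^p
Step 1: ||f||_4 / eps = 3.74 / 4.93 = 0.758621
Step 2: Raise to power p = 4:
  (0.758621)^4 = 0.331206
Step 3: Therefore mu(|f| > 4.93) <= 0.331206


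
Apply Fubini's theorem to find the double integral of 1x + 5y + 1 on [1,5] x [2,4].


By Fubini, integrate in x first, then y.
Step 1: Fix y, integrate over x in [1,5]:
  integral(1x + 5y + 1, x=1..5)
  = 1*(5^2 - 1^2)/2 + (5y + 1)*(5 - 1)
  = 12 + (5y + 1)*4
  = 12 + 20y + 4
  = 16 + 20y
Step 2: Integrate over y in [2,4]:
  integral(16 + 20y, y=2..4)
  = 16*2 + 20*(4^2 - 2^2)/2
  = 32 + 120
  = 152


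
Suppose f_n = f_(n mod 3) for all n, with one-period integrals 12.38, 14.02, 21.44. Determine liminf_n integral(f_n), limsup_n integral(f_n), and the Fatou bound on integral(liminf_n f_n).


The sequence (integral(f_n)) is periodic with period 3, repeating the values 12.38, 14.02, 21.44 indefinitely.
Step 1: For a periodic sequence, every tail (a_m, a_(m+1), ...) contains all 3 period values infinitely often.
Step 2: Hence inf of every tail = min of the period values = min(12.38, 14.02, 21.44) = 12.38.
        liminf_n integral(f_n) = sup over m of (inf of tail from m) = 12.38.
Step 3: Similarly sup of every tail = max of the period values = 21.44.
        limsup_n integral(f_n) = 21.44.
Step 4: Fatou's lemma: integral(liminf_n f_n) <= liminf_n integral(f_n) = 12.38.
        So the integral of the pointwise liminf is at most 12.38.


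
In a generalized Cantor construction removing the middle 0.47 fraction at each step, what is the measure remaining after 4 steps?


Step 1: At each step, fraction remaining = 1 - 0.47 = 0.53
Step 2: After 4 steps, measure = (0.53)^4
Step 3: Computing the power step by step:
  After step 1: 0.53
  After step 2: 0.2809
  After step 3: 0.148877
  After step 4: 0.078905
Result = 0.078905


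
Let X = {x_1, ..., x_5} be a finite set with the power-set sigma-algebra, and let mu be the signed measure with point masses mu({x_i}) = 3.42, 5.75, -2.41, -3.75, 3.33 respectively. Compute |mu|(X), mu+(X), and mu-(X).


Step 1: Every measurable set is a union of atoms (the cells / points), so a Hahn decomposition is
  obtained by grouping atoms by sign: P = union of atoms with mu > 0, N = union of the remaining atoms.
  Atoms in P (indices): 1, 2, 5;  atoms in N (indices): 3, 4
  Positive values: 3.42, 5.75, 3.33
  Negative values: -2.41, -3.75
Step 2: mu+(X) = mu(P) = sum of positive atom values = 12.5
Step 3: mu-(X) = -mu(N) = sum of |negative atom values| = 6.16
Step 4: |mu|(X) = mu+(X) + mu-(X) = 12.5 + 6.16 = 18.66


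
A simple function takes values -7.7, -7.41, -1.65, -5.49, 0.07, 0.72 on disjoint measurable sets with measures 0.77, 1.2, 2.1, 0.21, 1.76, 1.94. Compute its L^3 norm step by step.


Step 1: Compute |f_i|^3 for each value:
  |-7.7|^3 = 456.533
  |-7.41|^3 = 406.869021
  |-1.65|^3 = 4.492125
  |-5.49|^3 = 165.469149
  |0.07|^3 = 3.430000e-04
  |0.72|^3 = 0.373248
Step 2: Multiply by measures and sum:
  456.533 * 0.77 = 351.53041
  406.869021 * 1.2 = 488.242825
  4.492125 * 2.1 = 9.433462
  165.469149 * 0.21 = 34.748521
  3.430000e-04 * 1.76 = 6.036800e-04
  0.373248 * 1.94 = 0.724101
Sum = 351.53041 + 488.242825 + 9.433462 + 34.748521 + 6.036800e-04 + 0.724101 = 884.679924
Step 3: Take the p-th root:
||f||_3 = (884.679924)^(1/3) = 9.599797


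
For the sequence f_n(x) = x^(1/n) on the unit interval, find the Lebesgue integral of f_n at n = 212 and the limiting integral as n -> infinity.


At n = 212: f_212(x) = x^(1/212).
Step 1: integral(x^(1/212), 0, 1) = [x^(1/212+1) / (1/212+1)] from 0 to 1
     = 1 / (1/212 + 1) = 1 / ((212+1)/212) = 212/(212+1)
     = 212/213 = 0.995305
Step 2: As n -> infinity, f_n(x) = x^(1/n) -> 1 for x in (0,1], and f_n is increasing in n.
By MCT, lim_n integral(f_n) = integral(lim_n f_n) = integral(1, 0, 1) = 1.
Step 3: Verify convergence: 212/213 = 0.995305 -> 1


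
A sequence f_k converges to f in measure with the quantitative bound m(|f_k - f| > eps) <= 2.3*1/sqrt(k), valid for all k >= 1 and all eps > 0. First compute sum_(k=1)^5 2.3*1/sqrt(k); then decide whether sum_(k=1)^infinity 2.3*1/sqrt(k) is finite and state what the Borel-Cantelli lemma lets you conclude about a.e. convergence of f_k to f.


Step 1: List the terms 2.3*1/sqrt(k) for k = 1 to 5:
  k=1: 2.3
  k=2: 1.626346
  k=3: 1.327906
  k=4: 1.15
  k=5: 1.028591
Step 2: Partial sum = 2.3 + 1.626346 + 1.327906 + 1.15 + 1.028591
     = 7.432842
Step 3: The full series sum_(k>=1) 2.3*1/sqrt(k) diverges (p-series with p = 1/2 <= 1; a nonzero constant multiple of a divergent series diverges).
Step 4: The (first) Borel-Cantelli lemma requires a summable sequence of measures, so it does not apply here;
        from this bound alone no conclusion about a.e. convergence can be drawn (convergence in measure still
        gives an a.e.-convergent subsequence, but not a.e. convergence of the whole sequence).
Conclusion: series diverges; Borel-Cantelli is inconclusive about a.e. convergence of f_k.


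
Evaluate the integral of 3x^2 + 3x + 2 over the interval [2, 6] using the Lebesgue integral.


The Lebesgue integral of a Riemann-integrable function agrees with the Riemann integral.
Antiderivative F(x) = (3/3)x^3 + (3/2)x^2 + 2x
F(6) = (3/3)*6^3 + (3/2)*6^2 + 2*6
     = (3/3)*216 + (3/2)*36 + 2*6
     = 216 + 54 + 12
     = 282
F(2) = 18
Integral = F(6) - F(2) = 282 - 18 = 264


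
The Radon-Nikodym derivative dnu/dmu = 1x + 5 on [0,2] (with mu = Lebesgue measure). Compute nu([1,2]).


nu(A) = integral_A (dnu/dmu) dmu = integral_1^2 (1x + 5) dx
Step 1: Antiderivative F(x) = (1/2)x^2 + 5x
Step 2: F(2) = (1/2)*2^2 + 5*2 = 2 + 10 = 12
Step 3: F(1) = (1/2)*1^2 + 5*1 = 0.5 + 5 = 5.5
Step 4: nu([1,2]) = F(2) - F(1) = 12 - 5.5 = 6.5


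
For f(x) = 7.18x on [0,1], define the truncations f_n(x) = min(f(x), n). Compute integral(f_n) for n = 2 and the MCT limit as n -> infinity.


f(x) = 7.18x on [0,1]; f_n(x) = min(7.18x, n). At n = 2:
Step 1: f(x) reaches 2 at x = 2/7.18 = 0.278552
Step 2: integral(f_2) = integral(7.18x, 0, 0.278552) + integral(2, 0.278552, 1)
       = 7.18*0.278552^2/2 + 2*(1 - 0.278552)
       = 0.278552 + 1.442897
       = 1.721448
Step 3: As n -> infinity, f_n increases to f, so by MCT integral(f_n) -> integral(f) = 7.18/2 = 3.59.
Convergence: integral(f_2) = 1.721448 -> 3.59 as n -> infinity


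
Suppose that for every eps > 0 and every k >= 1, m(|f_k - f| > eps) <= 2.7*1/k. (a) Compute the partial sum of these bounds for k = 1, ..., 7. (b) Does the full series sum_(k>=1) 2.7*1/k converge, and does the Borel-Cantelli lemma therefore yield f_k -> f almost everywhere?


Step 1: List the terms 2.7*1/k for k = 1 to 7:
  k=1: 2.7
  k=2: 1.35
  k=3: 0.9
  k=4: 0.675
  k=5: 0.54
  k=6: 0.45
  k=7: 0.385714
Step 2: Partial sum = 2.7 + 1.35 + 0.9 + 0.675 + 0.54 + 0.45 + 0.385714
     = 7.000714
Step 3: The full series sum_(k>=1) 2.7*1/k diverges (harmonic series, p = 1; a nonzero constant multiple of a divergent series diverges).
Step 4: The (first) Borel-Cantelli lemma requires a summable sequence of measures, so it does not apply here;
        from this bound alone no conclusion about a.e. convergence can be drawn (convergence in measure still
        gives an a.e.-convergent subsequence, but not a.e. convergence of the whole sequence).
Conclusion: series diverges; Borel-Cantelli is inconclusive about a.e. convergence of f_k.


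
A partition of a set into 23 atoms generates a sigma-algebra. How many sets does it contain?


Each element of the sigma-algebra is a union of some subset of the 23 atoms.
The number of such subsets is 2^23 = 8388608.


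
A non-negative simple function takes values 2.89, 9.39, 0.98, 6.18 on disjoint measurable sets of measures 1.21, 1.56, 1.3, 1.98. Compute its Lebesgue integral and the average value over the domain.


Step 1: Integral = sum(value_i * measure_i)
= 2.89*1.21 + 9.39*1.56 + 0.98*1.3 + 6.18*1.98
= 3.4969 + 14.6484 + 1.274 + 12.2364
= 31.6557
Step 2: Total measure of domain = 1.21 + 1.56 + 1.3 + 1.98 = 6.05
Step 3: Average value = 31.6557 / 6.05 = 5.232347


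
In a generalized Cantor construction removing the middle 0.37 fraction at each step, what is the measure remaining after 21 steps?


Step 1: At each step, fraction remaining = 1 - 0.37 = 0.63
Step 2: After 21 steps, measure = (0.63)^21
Result = 6.111552e-05


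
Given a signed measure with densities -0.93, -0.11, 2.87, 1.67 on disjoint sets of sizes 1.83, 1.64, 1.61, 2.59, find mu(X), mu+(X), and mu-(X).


Step 1: Compute signed measure on each set:
  Set 1: -0.93 * 1.83 = -1.7019
  Set 2: -0.11 * 1.64 = -0.1804
  Set 3: 2.87 * 1.61 = 4.6207
  Set 4: 1.67 * 2.59 = 4.3253
Step 2: Total signed measure = (-1.7019) + (-0.1804) + (4.6207) + (4.3253)
     = 7.0637
Step 3: Positive part mu+(X) = sum of positive contributions = 8.946
Step 4: Negative part mu-(X) = |sum of negative contributions| = 1.8823


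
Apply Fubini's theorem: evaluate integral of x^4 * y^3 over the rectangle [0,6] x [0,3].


By Fubini's theorem, the double integral factors as a product of single integrals:
Step 1: integral_0^6 x^4 dx = [x^5/5] from 0 to 6
     = 6^5/5 = 1555.2
Step 2: integral_0^3 y^3 dy = [y^4/4] from 0 to 3
     = 3^4/4 = 20.25
Step 3: Double integral = 1555.2 * 20.25 = 31492.8


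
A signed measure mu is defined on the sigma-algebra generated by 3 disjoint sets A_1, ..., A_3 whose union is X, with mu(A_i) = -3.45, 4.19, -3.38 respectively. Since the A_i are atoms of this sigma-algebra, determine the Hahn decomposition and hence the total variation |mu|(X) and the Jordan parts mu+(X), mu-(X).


Step 1: Every measurable set is a union of atoms (the cells / points), so a Hahn decomposition is
  obtained by grouping atoms by sign: P = union of atoms with mu > 0, N = union of the remaining atoms.
  Atoms in P (indices): 2;  atoms in N (indices): 1, 3
  Positive values: 4.19
  Negative values: -3.45, -3.38
Step 2: mu+(X) = mu(P) = sum of positive atom values = 4.19
Step 3: mu-(X) = -mu(N) = sum of |negative atom values| = 6.83
Step 4: |mu|(X) = mu+(X) + mu-(X) = 4.19 + 6.83 = 11.02


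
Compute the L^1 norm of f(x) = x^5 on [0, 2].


Step 1: ||f||_1 = (integral_0^2 |x^5|^1 dx)^(1/1)
     = (integral_0^2 x^5 dx)^(1/1)
Step 2: integral_0^2 x^5 dx = [x^6/(6)] from 0 to 2 = 2^6/6
     = 64/6 = 10.666667
Step 3: ||f||_1 = (10.666667)^(1/1) = 10.666667


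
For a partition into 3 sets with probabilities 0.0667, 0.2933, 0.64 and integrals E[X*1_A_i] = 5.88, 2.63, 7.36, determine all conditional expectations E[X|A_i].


For each cell A_i: E[X|A_i] = E[X*1_A_i] / P(A_i)
Step 1: E[X|A_1] = 5.88 / 0.0667 = 88.155922
Step 2: E[X|A_2] = 2.63 / 0.2933 = 8.966928
Step 3: E[X|A_3] = 7.36 / 0.64 = 11.5
Verification: E[X] = sum E[X*1_A_i] = 5.88 + 2.63 + 7.36 = 15.87


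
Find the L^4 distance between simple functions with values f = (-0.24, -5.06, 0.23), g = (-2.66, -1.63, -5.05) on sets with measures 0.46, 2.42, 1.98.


Step 1: Compute differences f_i - g_i:
  -0.24 - -2.66 = 2.42
  -5.06 - -1.63 = -3.43
  0.23 - -5.05 = 5.28
Step 2: Compute |diff|^4 * measure for each set:
  |2.42|^4 * 0.46 = 34.297421 * 0.46 = 15.776814
  |-3.43|^4 * 2.42 = 138.412872 * 2.42 = 334.95915
  |5.28|^4 * 1.98 = 777.205187 * 1.98 = 1538.866269
Step 3: Sum = 1889.602233
Step 4: ||f-g||_4 = (1889.602233)^(1/4) = 6.593145


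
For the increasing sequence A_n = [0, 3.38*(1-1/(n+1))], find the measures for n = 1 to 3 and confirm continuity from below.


By continuity of measure from below: if A_n increases to A, then m(A_n) -> m(A).
Here A = [0, 3.38], so m(A) = 3.38
Step 1: a_1 = 3.38*(1 - 1/2) = 1.69, m(A_1) = 1.69
Step 2: a_2 = 3.38*(1 - 1/3) = 2.2533, m(A_2) = 2.2533
Step 3: a_3 = 3.38*(1 - 1/4) = 2.535, m(A_3) = 2.535
Limit: m(A_n) -> m([0,3.38]) = 3.38


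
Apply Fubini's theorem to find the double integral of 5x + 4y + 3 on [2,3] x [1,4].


By Fubini, integrate in x first, then y.
Step 1: Fix y, integrate over x in [2,3]:
  integral(5x + 4y + 3, x=2..3)
  = 5*(3^2 - 2^2)/2 + (4y + 3)*(3 - 2)
  = 12.5 + (4y + 3)*1
  = 12.5 + 4y + 3
  = 15.5 + 4y
Step 2: Integrate over y in [1,4]:
  integral(15.5 + 4y, y=1..4)
  = 15.5*3 + 4*(4^2 - 1^2)/2
  = 46.5 + 30
  = 76.5


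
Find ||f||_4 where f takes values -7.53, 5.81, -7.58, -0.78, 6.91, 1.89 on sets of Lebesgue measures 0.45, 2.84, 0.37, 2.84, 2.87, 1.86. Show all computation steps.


Step 1: Compute |f_i|^4 for each value:
  |-7.53|^4 = 3214.992061
  |5.81|^4 = 1139.474287
  |-7.58|^4 = 3301.237901
  |-0.78|^4 = 0.370151
  |6.91|^4 = 2279.881054
  |1.89|^4 = 12.759898
Step 2: Multiply by measures and sum:
  3214.992061 * 0.45 = 1446.746427
  1139.474287 * 2.84 = 3236.106976
  3301.237901 * 0.37 = 1221.458023
  0.370151 * 2.84 = 1.051228
  2279.881054 * 2.87 = 6543.258624
  12.759898 * 1.86 = 23.733411
Sum = 1446.746427 + 3236.106976 + 1221.458023 + 1.051228 + 6543.258624 + 23.733411 = 12472.354689
Step 3: Take the p-th root:
||f||_4 = (12472.354689)^(1/4) = 10.567862


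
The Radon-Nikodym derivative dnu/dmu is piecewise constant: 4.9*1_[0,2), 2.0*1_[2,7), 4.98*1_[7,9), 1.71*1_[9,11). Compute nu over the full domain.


Integrate each piece of the Radon-Nikodym derivative:
Step 1: integral_0^2 4.9 dx = 4.9*(2-0) = 4.9*2 = 9.8
Step 2: integral_2^7 2.0 dx = 2.0*(7-2) = 2.0*5 = 10
Step 3: integral_7^9 4.98 dx = 4.98*(9-7) = 4.98*2 = 9.96
Step 4: integral_9^11 1.71 dx = 1.71*(11-9) = 1.71*2 = 3.42
Total: 9.8 + 10 + 9.96 + 3.42 = 33.18


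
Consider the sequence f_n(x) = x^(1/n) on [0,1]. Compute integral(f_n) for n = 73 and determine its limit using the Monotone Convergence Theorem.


At n = 73: f_73(x) = x^(1/73).
Step 1: integral(x^(1/73), 0, 1) = [x^(1/73+1) / (1/73+1)] from 0 to 1
     = 1 / (1/73 + 1) = 1 / ((73+1)/73) = 73/(73+1)
     = 73/74 = 0.986486
Step 2: As n -> infinity, f_n(x) = x^(1/n) -> 1 for x in (0,1], and f_n is increasing in n.
By MCT, lim_n integral(f_n) = integral(lim_n f_n) = integral(1, 0, 1) = 1.
Step 3: Verify convergence: 73/74 = 0.986486 -> 1


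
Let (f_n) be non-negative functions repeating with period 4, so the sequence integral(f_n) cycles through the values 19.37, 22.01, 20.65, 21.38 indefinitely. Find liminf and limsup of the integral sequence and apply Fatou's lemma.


The sequence (integral(f_n)) is periodic with period 4, repeating the values 19.37, 22.01, 20.65, 21.38 indefinitely.
Step 1: For a periodic sequence, every tail (a_m, a_(m+1), ...) contains all 4 period values infinitely often.
Step 2: Hence inf of every tail = min of the period values = min(19.37, 22.01, 20.65, 21.38) = 19.37.
        liminf_n integral(f_n) = sup over m of (inf of tail from m) = 19.37.
Step 3: Similarly sup of every tail = max of the period values = 22.01.
        limsup_n integral(f_n) = 22.01.
Step 4: Fatou's lemma: integral(liminf_n f_n) <= liminf_n integral(f_n) = 19.37.
        So the integral of the pointwise liminf is at most 19.37.


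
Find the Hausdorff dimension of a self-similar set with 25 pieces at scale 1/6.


For a self-similar set with N copies scaled by 1/r:
dim_H = log(N)/log(r) = log(25)/log(6)
= 3.218876/1.791759
= 1.796489


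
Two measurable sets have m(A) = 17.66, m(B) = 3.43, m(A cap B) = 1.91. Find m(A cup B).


By inclusion-exclusion: m(A u B) = m(A) + m(B) - m(A n B)
= 17.66 + 3.43 - 1.91
= 19.18


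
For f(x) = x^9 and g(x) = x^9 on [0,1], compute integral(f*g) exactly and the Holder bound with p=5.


Step 1: Exact integral of f*g = integral(x^18, 0, 1) = 1/19
     = 0.052632
Step 2: Holder bound with p=5, q=1.25:
  ||f||_p = (integral x^45 dx)^(1/5) = (1/46)^(1/5) = 0.464995
  ||g||_q = (integral x^11.25 dx)^(1/1.25) = (1/12.25)^(1/1.25) = 0.134738
Step 3: Holder bound = ||f||_p * ||g||_q = 0.464995 * 0.134738 = 0.062653
Verification: 0.052632 <= 0.062653 (Holder holds)


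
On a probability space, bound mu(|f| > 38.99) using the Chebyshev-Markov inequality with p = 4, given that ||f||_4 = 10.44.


Chebyshev/Markov inequality: mu(|f| > eps) <= (||f||_p / eps)^p
Step 1: ||f||_4 / eps = 10.44 / 38.99 = 0.267761
Step 2: Raise to power p = 4:
  (0.267761)^4 = 0.00514
Step 3: Therefore mu(|f| > 38.99) <= 0.00514


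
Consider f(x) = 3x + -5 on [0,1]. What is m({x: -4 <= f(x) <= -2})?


f^(-1)([-4, -2]) = {x : -4 <= 3x + -5 <= -2}
Solving: (-4 - -5)/3 <= x <= (-2 - -5)/3
= [0.333333, 1]
Intersecting with [0,1]: [0.333333, 1]
Measure = 1 - 0.333333 = 0.666667


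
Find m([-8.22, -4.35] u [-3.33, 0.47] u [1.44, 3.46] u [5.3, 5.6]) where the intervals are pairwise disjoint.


For pairwise disjoint intervals, m(union) = sum of lengths.
= (-4.35 - -8.22) + (0.47 - -3.33) + (3.46 - 1.44) + (5.6 - 5.3)
= 3.87 + 3.8 + 2.02 + 0.3
= 9.99


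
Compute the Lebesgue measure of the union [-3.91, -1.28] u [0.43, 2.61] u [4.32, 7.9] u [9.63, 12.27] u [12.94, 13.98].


For pairwise disjoint intervals, m(union) = sum of lengths.
= (-1.28 - -3.91) + (2.61 - 0.43) + (7.9 - 4.32) + (12.27 - 9.63) + (13.98 - 12.94)
= 2.63 + 2.18 + 3.58 + 2.64 + 1.04
= 12.07


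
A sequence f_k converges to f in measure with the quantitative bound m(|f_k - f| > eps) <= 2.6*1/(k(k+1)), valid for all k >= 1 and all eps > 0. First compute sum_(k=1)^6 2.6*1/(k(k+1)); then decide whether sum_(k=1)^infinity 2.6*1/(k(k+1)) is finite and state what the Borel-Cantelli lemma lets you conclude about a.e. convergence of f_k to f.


Step 1: List the terms 2.6*1/(k(k+1)) for k = 1 to 6:
  k=1: 1.3
  k=2: 0.433333
  k=3: 0.216667
  k=4: 0.13
  k=5: 0.086667
  k=6: 0.061905
Step 2: Partial sum = 1.3 + 0.433333 + 0.216667 + 0.13 + 0.086667 + 0.061905
     = 2.228571
Step 3: The full series sum_(k>=1) 2.6*1/(k(k+1)) converges (telescoping series sum 1/(k(k+1)) = 1; a constant multiple of a convergent series converges).
Step 4: Fix eps > 0. Since sum_k m(|f_k - f| > eps) < infinity, the Borel-Cantelli lemma gives
        m(limsup_k {|f_k - f| > eps}) = 0, i.e. for a.e. x, |f_k(x) - f(x)| <= eps for all large k.
        Applying this with eps = 1/j for j = 1, 2, ... and intersecting the countably many full-measure sets,
        for a.e. x we get limsup_k |f_k(x) - f(x)| <= 1/j for every j, hence f_k -> f almost everywhere.
Conclusion: series converges; Borel-Cantelli yields f_k -> f a.e.


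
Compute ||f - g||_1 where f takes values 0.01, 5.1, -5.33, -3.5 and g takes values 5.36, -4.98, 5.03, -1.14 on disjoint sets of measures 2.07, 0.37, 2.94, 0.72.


Step 1: Compute differences f_i - g_i:
  0.01 - 5.36 = -5.35
  5.1 - -4.98 = 10.08
  -5.33 - 5.03 = -10.36
  -3.5 - -1.14 = -2.36
Step 2: Compute |diff|^1 * measure for each set:
  |-5.35|^1 * 2.07 = 5.35 * 2.07 = 11.0745
  |10.08|^1 * 0.37 = 10.08 * 0.37 = 3.7296
  |-10.36|^1 * 2.94 = 10.36 * 2.94 = 30.4584
  |-2.36|^1 * 0.72 = 2.36 * 0.72 = 1.6992
Step 3: Sum = 46.9617
Step 4: ||f-g||_1 = (46.9617)^(1/1) = 46.9617


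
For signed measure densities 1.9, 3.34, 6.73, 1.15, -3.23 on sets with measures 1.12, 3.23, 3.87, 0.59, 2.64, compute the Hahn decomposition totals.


Step 1: Compute signed measure on each set:
  Set 1: 1.9 * 1.12 = 2.128
  Set 2: 3.34 * 3.23 = 10.7882
  Set 3: 6.73 * 3.87 = 26.0451
  Set 4: 1.15 * 0.59 = 0.6785
  Set 5: -3.23 * 2.64 = -8.5272
Step 2: Total signed measure = (2.128) + (10.7882) + (26.0451) + (0.6785) + (-8.5272)
     = 31.1126
Step 3: Positive part mu+(X) = sum of positive contributions = 39.6398
Step 4: Negative part mu-(X) = |sum of negative contributions| = 8.5272


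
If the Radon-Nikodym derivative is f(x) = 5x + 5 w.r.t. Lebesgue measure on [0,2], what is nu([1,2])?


nu(A) = integral_A (dnu/dmu) dmu = integral_1^2 (5x + 5) dx
Step 1: Antiderivative F(x) = (5/2)x^2 + 5x
Step 2: F(2) = (5/2)*2^2 + 5*2 = 10 + 10 = 20
Step 3: F(1) = (5/2)*1^2 + 5*1 = 2.5 + 5 = 7.5
Step 4: nu([1,2]) = F(2) - F(1) = 20 - 7.5 = 12.5


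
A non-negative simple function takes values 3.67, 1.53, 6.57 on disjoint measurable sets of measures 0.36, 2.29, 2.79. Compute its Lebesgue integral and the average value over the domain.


Step 1: Integral = sum(value_i * measure_i)
= 3.67*0.36 + 1.53*2.29 + 6.57*2.79
= 1.3212 + 3.5037 + 18.3303
= 23.1552
Step 2: Total measure of domain = 0.36 + 2.29 + 2.79 = 5.44
Step 3: Average value = 23.1552 / 5.44 = 4.256471


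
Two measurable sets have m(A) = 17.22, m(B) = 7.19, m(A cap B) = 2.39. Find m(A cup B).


By inclusion-exclusion: m(A u B) = m(A) + m(B) - m(A n B)
= 17.22 + 7.19 - 2.39
= 22.02
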